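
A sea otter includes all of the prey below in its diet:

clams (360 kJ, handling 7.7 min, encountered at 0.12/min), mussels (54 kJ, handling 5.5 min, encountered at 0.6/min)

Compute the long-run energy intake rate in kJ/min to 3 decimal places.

14.472 kJ/min

R = Σλ_iE_i / (1 + Σλ_ih_i)
Numerator: 0.12×360 + 0.6×54 = 75.6
Denominator: 1 + 0.12×7.7 + 0.6×5.5 = 5.224
R = 75.6/5.224 = 14.47 kJ/min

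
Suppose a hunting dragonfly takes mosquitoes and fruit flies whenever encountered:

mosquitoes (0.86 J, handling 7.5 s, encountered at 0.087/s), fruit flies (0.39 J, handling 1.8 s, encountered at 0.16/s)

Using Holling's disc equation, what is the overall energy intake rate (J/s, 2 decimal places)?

Energy encountered per unit search time: 0.087×0.86 + 0.16×0.39 = 0.1372 J/s.
Handling time per unit search time: 0.087×7.5 + 0.16×1.8 = 0.9405.
Rate = 0.1372/(1 + 0.9405) = 0.07071 J/s.

0.07 J/s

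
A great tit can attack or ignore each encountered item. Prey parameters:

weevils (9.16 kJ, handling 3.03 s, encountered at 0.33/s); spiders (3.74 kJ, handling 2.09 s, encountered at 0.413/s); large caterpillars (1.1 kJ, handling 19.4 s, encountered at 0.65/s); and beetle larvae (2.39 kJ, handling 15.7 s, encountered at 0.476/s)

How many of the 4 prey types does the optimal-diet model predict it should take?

2

Rank by E/h (kJ/s): weevils 3.02, spiders 1.79, beetle larvae 0.152, large caterpillars 0.0567. Include each in turn until the next type's E/h falls below the running intake rate.
Rate on top 1: 1.511. spiders: 1.79 > 1.511 → include.
Rate on top 2: 1.595. beetle larvae: 0.152 < 1.595 → exclude; stop.
Optimal diet: weevils, spiders — 2 of 4 types.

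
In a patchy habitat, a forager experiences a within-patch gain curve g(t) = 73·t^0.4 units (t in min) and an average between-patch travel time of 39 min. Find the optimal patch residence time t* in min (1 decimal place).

By the marginal value theorem, leave when the instantaneous gain rate g'(t) equals the habitat-wide average g(t)/(T + t).
g'(t) = 0.4·73·t^-0.6. Setting 0.4·73·t^-0.6 = 73·t^0.4/(39+t) gives 0.4(39+t) = t, so 0.60·t = 0.4×39.
t* = 0.4×39/0.60 = 26 min.

26.0 min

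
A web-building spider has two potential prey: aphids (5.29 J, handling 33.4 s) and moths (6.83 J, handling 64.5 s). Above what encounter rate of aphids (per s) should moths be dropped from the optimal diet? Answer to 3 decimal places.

The zero-one rule: include moths iff E₂/h₂ > λE₁/(1+λh₁). Equality gives the switch point.
λE₁h₂ = E₂ + λE₂h₁ ⇒ λ = E₂/(E₁h₂ − E₂h₁) = 6.83/(341.2 − 228.1) = 0.0604 per s.

0.060 per s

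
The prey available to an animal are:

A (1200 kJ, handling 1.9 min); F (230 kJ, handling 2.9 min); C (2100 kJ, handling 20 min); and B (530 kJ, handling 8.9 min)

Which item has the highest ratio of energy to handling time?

A

In descending order of E/h:
A: 1200/1.9 = 632 kJ/min
C: 2100/20 = 105 kJ/min
F: 230/2.9 = 79.3 kJ/min
B: 530/8.9 = 59.6 kJ/min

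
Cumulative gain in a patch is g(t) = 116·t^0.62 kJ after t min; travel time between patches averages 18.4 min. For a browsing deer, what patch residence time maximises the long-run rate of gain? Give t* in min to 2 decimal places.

By the marginal value theorem, leave when the instantaneous gain rate g'(t) equals the habitat-wide average g(t)/(T + t).
g'(t) = 0.62·116·t^-0.38. Setting 0.62·116·t^-0.38 = 116·t^0.62/(18.4+t) gives 0.62(18.4+t) = t, so 0.38·t = 0.62×18.4.
t* = 0.62×18.4/0.38 = 30.02 min.

30.02 min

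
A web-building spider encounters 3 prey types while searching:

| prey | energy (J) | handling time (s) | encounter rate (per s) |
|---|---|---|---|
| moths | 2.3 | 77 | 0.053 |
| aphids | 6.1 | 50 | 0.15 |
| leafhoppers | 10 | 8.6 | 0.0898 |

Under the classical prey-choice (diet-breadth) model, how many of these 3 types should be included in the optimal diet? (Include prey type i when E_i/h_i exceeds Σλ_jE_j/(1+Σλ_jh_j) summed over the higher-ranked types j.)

1

Rank by E/h (J/s): leafhoppers 1.16, aphids 0.122, moths 0.0299. Include each in turn until the next type's E/h falls below the running intake rate.
Rate on top 1: 0.5067. aphids: 0.122 < 0.5067 → exclude; stop.
Optimal diet: leafhoppers — 1 of 3 types.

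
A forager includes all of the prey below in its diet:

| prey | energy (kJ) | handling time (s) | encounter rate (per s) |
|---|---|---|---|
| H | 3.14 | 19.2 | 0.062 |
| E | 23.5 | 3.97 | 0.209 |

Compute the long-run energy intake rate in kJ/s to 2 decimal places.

R = (0.062×3.14 + 0.209×23.5) / (1 + 0.062×19.2 + 0.209×3.97) = 5.106/3.02 = 1.691 kJ/s.

1.69 kJ/s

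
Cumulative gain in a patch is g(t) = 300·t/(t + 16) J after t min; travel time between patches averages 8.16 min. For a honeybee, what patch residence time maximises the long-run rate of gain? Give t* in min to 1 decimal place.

11.4 min

By the marginal value theorem, leave when the instantaneous gain rate g'(t) equals the habitat-wide average g(t)/(T + t).
g'(t) = 300·16/(t + 16)². Setting 300·16/(t+16)² = 300t/[(t+16)(8.16+t)] gives 16(8.16+t) = t(t+16), so t² = 16×8.16 = 130.6.
t* = √130.6 = 11.43 min.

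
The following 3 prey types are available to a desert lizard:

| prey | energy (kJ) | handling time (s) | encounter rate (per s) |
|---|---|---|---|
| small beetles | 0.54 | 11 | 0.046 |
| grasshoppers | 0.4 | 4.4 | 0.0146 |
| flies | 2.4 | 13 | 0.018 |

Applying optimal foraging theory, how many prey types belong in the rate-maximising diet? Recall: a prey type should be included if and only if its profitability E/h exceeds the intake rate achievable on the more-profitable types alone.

Profitabilities (E/h, kJ/s): flies 0.185, grasshoppers 0.0909, small beetles 0.0491. Add prey in this order while the next type's profitability exceeds the intake rate on those already taken.
Rate on top 1: 0.03501. grasshoppers: 0.0909 > 0.03501 → include.
Rate on top 2: 0.03777. small beetles: 0.0491 > 0.03777 → include.
Optimal diet: flies, grasshoppers, small beetles — 3 of 3 types.

3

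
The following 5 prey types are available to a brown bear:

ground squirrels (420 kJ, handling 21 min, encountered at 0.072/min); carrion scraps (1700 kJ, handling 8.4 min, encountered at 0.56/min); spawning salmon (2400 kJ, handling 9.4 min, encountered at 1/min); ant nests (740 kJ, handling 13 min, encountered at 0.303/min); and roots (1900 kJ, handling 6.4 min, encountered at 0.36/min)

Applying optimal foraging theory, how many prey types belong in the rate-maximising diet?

2

E/h in descending order: roots 297, spawning salmon 255, carrion scraps 202, ant nests 56.9, ground squirrels 20 kJ/min. The optimal diet is the largest prefix of this list for which every included type satisfies E_i/h_i > R on the types above it.
Rate on top 1: 207. spawning salmon: 255 > 207 → include.
Rate on top 2: 242.8. carrion scraps: 202 < 242.8 → exclude; stop.
Optimal diet: roots, spawning salmon — 2 of 5 types.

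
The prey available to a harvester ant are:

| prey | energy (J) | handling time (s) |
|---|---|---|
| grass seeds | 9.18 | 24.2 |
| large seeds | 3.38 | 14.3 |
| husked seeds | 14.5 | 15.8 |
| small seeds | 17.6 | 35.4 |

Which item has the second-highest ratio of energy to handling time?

small seeds

Profitability E/h (J/s): grass seeds = 9.18/24.2 = 0.379, large seeds = 3.38/14.3 = 0.236, husked seeds = 14.5/15.8 = 0.918, small seeds = 17.6/35.4 = 0.497.
Ranked: husked seeds > small seeds > grass seeds > large seeds.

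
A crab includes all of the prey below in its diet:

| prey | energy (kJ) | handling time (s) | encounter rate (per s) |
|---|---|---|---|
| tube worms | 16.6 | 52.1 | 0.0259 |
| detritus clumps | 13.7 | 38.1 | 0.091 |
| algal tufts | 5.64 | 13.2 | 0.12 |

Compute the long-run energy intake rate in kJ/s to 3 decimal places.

R = (0.0259×16.6 + 0.091×13.7 + 0.12×5.64) / (1 + 0.0259×52.1 + 0.091×38.1 + 0.12×13.2) = 2.353/7.4 = 0.318 kJ/s.

0.318 kJ/s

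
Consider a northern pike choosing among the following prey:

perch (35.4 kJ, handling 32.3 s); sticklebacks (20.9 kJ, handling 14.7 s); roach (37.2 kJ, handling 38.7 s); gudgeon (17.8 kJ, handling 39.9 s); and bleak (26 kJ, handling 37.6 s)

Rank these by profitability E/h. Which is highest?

sticklebacks

In descending order of E/h:
sticklebacks: 20.9/14.7 = 1.42 kJ/s
perch: 35.4/32.3 = 1.1 kJ/s
roach: 37.2/38.7 = 0.961 kJ/s
bleak: 26/37.6 = 0.691 kJ/s
gudgeon: 17.8/39.9 = 0.446 kJ/s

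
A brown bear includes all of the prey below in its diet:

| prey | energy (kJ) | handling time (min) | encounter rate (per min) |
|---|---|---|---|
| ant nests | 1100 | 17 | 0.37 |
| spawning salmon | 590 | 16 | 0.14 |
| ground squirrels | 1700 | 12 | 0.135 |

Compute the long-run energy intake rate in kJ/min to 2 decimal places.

R = (0.37×1100 + 0.14×590 + 0.135×1700) / (1 + 0.37×17 + 0.14×16 + 0.135×12) = 719.1/11.15 = 64.49 kJ/min.

64.49 kJ/min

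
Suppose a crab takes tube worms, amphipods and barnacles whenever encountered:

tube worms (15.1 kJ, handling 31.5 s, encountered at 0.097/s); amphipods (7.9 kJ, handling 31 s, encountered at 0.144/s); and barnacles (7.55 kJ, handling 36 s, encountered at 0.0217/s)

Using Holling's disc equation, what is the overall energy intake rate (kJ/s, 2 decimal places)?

R = (0.097×15.1 + 0.144×7.9 + 0.0217×7.55) / (1 + 0.097×31.5 + 0.144×31 + 0.0217×36) = 2.766/9.301 = 0.2974 kJ/s.

0.30 kJ/s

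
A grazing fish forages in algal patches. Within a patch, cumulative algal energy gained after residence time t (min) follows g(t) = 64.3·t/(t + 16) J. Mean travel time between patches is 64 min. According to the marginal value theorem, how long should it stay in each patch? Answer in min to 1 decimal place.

Optimal t* satisfies g'(t*) = g(t*)/(T + t*).
g'(t) = 64.3·16/(t + 16)². Setting 64.3·16/(t+16)² = 64.3t/[(t+16)(64+t)] gives 16(64+t) = t(t+16), so t² = 16×64 = 1024.
t* = √1024 = 32 min.

32.0 min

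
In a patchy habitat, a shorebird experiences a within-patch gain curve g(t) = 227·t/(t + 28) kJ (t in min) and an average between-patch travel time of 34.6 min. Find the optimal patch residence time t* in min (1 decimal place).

31.1 min

By the marginal value theorem, leave when the instantaneous gain rate g'(t) equals the habitat-wide average g(t)/(T + t).
g'(t) = 227·28/(t + 28)². Setting 227·28/(t+28)² = 227t/[(t+28)(34.6+t)] gives 28(34.6+t) = t(t+28), so t² = 28×34.6 = 968.8.
t* = √968.8 = 31.13 min.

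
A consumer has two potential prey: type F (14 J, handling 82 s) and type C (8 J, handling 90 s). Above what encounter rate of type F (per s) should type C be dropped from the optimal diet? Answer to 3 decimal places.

0.013 per s

The zero-one rule: include type C iff E₂/h₂ > λE₁/(1+λh₁). Equality gives the switch point.
λE₁h₂ = E₂ + λE₂h₁ ⇒ λ = E₂/(E₁h₂ − E₂h₁) = 8/(1260 − 656) = 0.01325 per s.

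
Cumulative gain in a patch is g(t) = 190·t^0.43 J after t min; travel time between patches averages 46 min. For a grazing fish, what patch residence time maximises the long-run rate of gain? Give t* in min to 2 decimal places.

Optimal t* satisfies g'(t*) = g(t*)/(T + t*).
g'(t) = 0.43·190·t^-0.57. Setting 0.43·190·t^-0.57 = 190·t^0.43/(46+t) gives 0.43(46+t) = t, so 0.57·t = 0.43×46.
t* = 0.43×46/0.57 = 34.7 min.

34.70 min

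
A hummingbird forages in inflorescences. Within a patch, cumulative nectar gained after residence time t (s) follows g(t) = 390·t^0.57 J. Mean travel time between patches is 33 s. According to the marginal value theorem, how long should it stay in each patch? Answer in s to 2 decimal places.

Optimal t* satisfies g'(t*) = g(t*)/(T + t*).
g'(t) = 0.57·390·t^-0.43. Setting 0.57·390·t^-0.43 = 390·t^0.57/(33+t) gives 0.57(33+t) = t, so 0.43·t = 0.57×33.
t* = 0.57×33/0.43 = 43.74 s.

43.74 s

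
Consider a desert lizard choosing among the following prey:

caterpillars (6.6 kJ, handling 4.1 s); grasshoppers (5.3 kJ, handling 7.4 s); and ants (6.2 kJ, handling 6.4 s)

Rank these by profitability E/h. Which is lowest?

grasshoppers

Profitability E/h (kJ/s): caterpillars = 6.6/4.1 = 1.61, grasshoppers = 5.3/7.4 = 0.716, ants = 6.2/6.4 = 0.969.
Ranked: caterpillars > ants > grasshoppers.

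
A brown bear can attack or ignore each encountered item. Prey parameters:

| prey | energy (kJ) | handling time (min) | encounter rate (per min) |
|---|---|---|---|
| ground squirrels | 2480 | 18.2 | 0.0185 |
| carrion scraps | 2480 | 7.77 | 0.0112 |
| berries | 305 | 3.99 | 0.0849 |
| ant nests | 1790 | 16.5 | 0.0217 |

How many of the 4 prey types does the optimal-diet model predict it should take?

4

Profitabilities (E/h, kJ/min): carrion scraps 319, ground squirrels 136, ant nests 108, berries 76.4. Add prey in this order while the next type's profitability exceeds the intake rate on those already taken.
Rate on top 1: 25.55. ground squirrels: 136 > 25.55 → include.
Rate on top 2: 51.73. ant nests: 108 > 51.73 → include.
Rate on top 3: 63.14. berries: 76.4 > 63.14 → include.
Optimal diet: carrion scraps, ground squirrels, ant nests, berries — 4 of 4 types.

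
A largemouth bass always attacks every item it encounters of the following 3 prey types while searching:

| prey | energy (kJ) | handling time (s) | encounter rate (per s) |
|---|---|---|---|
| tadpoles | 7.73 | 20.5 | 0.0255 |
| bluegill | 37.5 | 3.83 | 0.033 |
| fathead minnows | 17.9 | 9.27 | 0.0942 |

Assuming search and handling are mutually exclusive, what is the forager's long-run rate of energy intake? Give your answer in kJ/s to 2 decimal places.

1.24 kJ/s

R = (0.0255×7.73 + 0.033×37.5 + 0.0942×17.9) / (1 + 0.0255×20.5 + 0.033×3.83 + 0.0942×9.27) = 3.121/2.522 = 1.237 kJ/s.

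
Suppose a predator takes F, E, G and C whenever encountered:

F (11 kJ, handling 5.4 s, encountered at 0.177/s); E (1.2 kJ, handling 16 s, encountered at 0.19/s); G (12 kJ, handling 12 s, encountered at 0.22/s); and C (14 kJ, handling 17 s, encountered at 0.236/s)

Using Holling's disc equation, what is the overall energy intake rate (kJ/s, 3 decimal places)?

R = (0.177×11 + 0.19×1.2 + 0.22×12 + 0.236×14) / (1 + 0.177×5.4 + 0.19×16 + 0.22×12 + 0.236×17) = 8.119/11.65 = 0.697 kJ/s.

0.697 kJ/s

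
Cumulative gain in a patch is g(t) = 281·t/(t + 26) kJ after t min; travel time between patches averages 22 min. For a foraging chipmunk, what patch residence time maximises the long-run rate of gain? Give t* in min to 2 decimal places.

23.92 min

Optimal t* satisfies g'(t*) = g(t*)/(T + t*).
g'(t) = 281·26/(t + 26)². Setting 281·26/(t+26)² = 281t/[(t+26)(22+t)] gives 26(22+t) = t(t+26), so t² = 26×22 = 572.
t* = √572 = 23.92 min.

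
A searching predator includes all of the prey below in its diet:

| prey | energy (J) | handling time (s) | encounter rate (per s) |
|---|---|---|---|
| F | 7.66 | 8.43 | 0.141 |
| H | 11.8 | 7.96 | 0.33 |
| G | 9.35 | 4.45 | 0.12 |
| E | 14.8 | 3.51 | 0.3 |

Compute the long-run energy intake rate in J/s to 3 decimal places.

R = Σλ_iE_i / (1 + Σλ_ih_i)
Numerator: 0.141×7.66 + 0.33×11.8 + 0.12×9.35 + 0.3×14.8 = 10.54
Denominator: 1 + 0.141×8.43 + 0.33×7.96 + 0.12×4.45 + 0.3×3.51 = 6.402
R = 10.54/6.402 = 1.646 J/s

1.646 J/s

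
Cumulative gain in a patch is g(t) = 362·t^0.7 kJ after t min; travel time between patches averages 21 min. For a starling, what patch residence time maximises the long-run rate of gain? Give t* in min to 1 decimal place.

49.0 min

Optimal t* satisfies g'(t*) = g(t*)/(T + t*).
g'(t) = 0.7·362·t^-0.3. Setting 0.7·362·t^-0.3 = 362·t^0.7/(21+t) gives 0.7(21+t) = t, so 0.30·t = 0.7×21.
t* = 0.7×21/0.30 = 49 min.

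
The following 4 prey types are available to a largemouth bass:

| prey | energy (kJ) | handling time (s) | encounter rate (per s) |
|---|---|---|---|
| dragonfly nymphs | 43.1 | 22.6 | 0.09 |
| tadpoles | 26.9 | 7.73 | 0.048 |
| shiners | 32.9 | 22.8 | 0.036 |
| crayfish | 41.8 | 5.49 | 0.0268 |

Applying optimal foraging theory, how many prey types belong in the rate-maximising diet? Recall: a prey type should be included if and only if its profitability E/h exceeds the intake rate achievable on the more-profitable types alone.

3

E/h in descending order: crayfish 7.61, tadpoles 3.48, dragonfly nymphs 1.91, shiners 1.44 kJ/s. The optimal diet is the largest prefix of this list for which every included type satisfies E_i/h_i > R on the types above it.
Rate on top 1: 0.9766. tadpoles: 3.48 > 0.9766 → include.
Rate on top 2: 1.588. dragonfly nymphs: 1.91 > 1.588 → include.
Rate on top 3: 1.771. shiners: 1.44 < 1.771 → exclude; stop.
Optimal diet: crayfish, tadpoles, dragonfly nymphs — 3 of 4 types.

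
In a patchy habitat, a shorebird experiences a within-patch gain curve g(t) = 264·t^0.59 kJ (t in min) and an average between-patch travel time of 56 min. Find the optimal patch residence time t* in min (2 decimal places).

80.59 min

Maximise g(t)/(T+t): set derivative to zero → g'(t)(T+t) = g(t).
g'(t) = 0.59·264·t^-0.41. Setting 0.59·264·t^-0.41 = 264·t^0.59/(56+t) gives 0.59(56+t) = t, so 0.41·t = 0.59×56.
t* = 0.59×56/0.41 = 80.59 min.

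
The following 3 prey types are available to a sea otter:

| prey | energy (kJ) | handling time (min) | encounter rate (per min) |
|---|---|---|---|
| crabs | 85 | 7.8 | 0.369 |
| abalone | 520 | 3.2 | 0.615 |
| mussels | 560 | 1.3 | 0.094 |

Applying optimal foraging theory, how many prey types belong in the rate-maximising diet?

2

Rank by E/h (kJ/min): mussels 431, abalone 162, crabs 10.9. Include each in turn until the next type's E/h falls below the running intake rate.
Rate on top 1: 46.91. abalone: 162 > 46.91 → include.
Rate on top 2: 120.5. crabs: 10.9 < 120.5 → exclude; stop.
Optimal diet: mussels, abalone — 2 of 3 types.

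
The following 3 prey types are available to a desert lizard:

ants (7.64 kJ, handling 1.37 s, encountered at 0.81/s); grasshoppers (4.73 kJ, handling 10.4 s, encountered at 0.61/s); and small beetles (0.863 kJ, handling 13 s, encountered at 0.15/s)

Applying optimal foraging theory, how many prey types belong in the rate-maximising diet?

1

Rank by E/h (kJ/s): ants 5.58, grasshoppers 0.455, small beetles 0.0664. Include each in turn until the next type's E/h falls below the running intake rate.
Rate on top 1: 2.933. grasshoppers: 0.455 < 2.933 → exclude; stop.
Optimal diet: ants — 1 of 3 types.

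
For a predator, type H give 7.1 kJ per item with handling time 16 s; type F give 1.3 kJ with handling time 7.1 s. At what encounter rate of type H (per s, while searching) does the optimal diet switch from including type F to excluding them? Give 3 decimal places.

The zero-one rule: include type F iff E₂/h₂ > λE₁/(1+λh₁). Equality gives the switch point.
λE₁h₂ = E₂ + λE₂h₁ ⇒ λ = E₂/(E₁h₂ − E₂h₁) = 1.3/(50.41 − 20.8) = 0.0439 per s.

0.044 per s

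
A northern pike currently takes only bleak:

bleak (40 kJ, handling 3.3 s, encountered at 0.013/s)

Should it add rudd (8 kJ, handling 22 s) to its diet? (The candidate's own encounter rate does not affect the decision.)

Current rate: (0.013×40)/(1 + 0.013×3.3) = 0.4986 kJ/s.
Profitability of rudd: 8/22 = 0.3636 kJ/s.
0.3636 < 0.4986, so adding rudd would lower the average — exclude it.

No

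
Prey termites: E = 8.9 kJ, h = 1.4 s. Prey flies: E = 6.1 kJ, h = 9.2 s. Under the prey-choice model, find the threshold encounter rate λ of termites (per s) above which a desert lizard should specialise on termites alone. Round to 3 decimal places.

At the threshold, the rate on termites alone equals the profitability of flies: λ·8.9/(1 + λ·1.4) = 6.1/9.2 = 0.663.
Rearranging, λ(8.9 − 0.663×1.4) = 0.663, so λ = 0.663/7.972 = 0.08317 per s.

0.083 per s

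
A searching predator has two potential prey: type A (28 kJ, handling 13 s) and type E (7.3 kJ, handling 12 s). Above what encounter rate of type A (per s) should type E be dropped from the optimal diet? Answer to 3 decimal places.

The zero-one rule: include type E iff E₂/h₂ > λE₁/(1+λh₁). Equality gives the switch point.
λE₁h₂ = E₂ + λE₂h₁ ⇒ λ = E₂/(E₁h₂ − E₂h₁) = 7.3/(336 − 94.9) = 0.03028 per s.

0.030 per s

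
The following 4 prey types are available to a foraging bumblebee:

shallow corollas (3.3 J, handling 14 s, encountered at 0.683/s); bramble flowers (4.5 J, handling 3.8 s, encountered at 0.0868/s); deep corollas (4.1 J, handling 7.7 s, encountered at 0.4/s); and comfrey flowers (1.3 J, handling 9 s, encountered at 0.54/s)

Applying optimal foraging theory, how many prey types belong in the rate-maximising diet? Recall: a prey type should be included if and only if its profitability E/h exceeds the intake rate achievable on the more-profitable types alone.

2

Rank by E/h (J/s): bramble flowers 1.18, deep corollas 0.532, shallow corollas 0.236, comfrey flowers 0.144. Include each in turn until the next type's E/h falls below the running intake rate.
Rate on top 1: 0.2937. deep corollas: 0.532 > 0.2937 → include.
Rate on top 2: 0.4605. shallow corollas: 0.236 < 0.4605 → exclude; stop.
Optimal diet: bramble flowers, deep corollas — 2 of 4 types.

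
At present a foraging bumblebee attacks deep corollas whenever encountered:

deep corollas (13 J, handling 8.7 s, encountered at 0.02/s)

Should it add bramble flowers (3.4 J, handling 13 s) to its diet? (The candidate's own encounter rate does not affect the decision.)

Yes

Intake rate on the current diet: R = (0.02×13) / (1 + 0.02×8.7) = 0.26/1.174 = 0.2215 J/s.
bramble flowers: E/h = 3.4/13 = 0.2615 J/s.
0.2615 > 0.2215, so adding bramble flowers raises the average — include it.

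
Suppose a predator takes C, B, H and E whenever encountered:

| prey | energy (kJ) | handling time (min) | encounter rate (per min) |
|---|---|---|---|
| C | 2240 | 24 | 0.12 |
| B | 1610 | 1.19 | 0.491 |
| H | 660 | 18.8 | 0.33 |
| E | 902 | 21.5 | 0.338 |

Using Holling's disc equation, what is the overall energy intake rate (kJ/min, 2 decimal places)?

88.21 kJ/min

R = Σλ_iE_i / (1 + Σλ_ih_i)
Numerator: 0.12×2240 + 0.491×1610 + 0.33×660 + 0.338×902 = 1582
Denominator: 1 + 0.12×24 + 0.491×1.19 + 0.33×18.8 + 0.338×21.5 = 17.94
R = 1582/17.94 = 88.21 kJ/min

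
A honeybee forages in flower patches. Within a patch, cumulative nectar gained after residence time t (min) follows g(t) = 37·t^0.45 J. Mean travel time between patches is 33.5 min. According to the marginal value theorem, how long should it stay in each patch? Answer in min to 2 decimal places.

27.41 min

By the marginal value theorem, leave when the instantaneous gain rate g'(t) equals the habitat-wide average g(t)/(T + t).
g'(t) = 0.45·37·t^-0.55. Setting 0.45·37·t^-0.55 = 37·t^0.45/(33.5+t) gives 0.45(33.5+t) = t, so 0.55·t = 0.45×33.5.
t* = 0.45×33.5/0.55 = 27.41 min.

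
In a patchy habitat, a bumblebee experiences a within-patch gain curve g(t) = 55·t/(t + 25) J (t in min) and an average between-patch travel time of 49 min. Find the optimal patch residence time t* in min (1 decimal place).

Maximise g(t)/(T+t): set derivative to zero → g'(t)(T+t) = g(t).
g'(t) = 55·25/(t + 25)². Setting 55·25/(t+25)² = 55t/[(t+25)(49+t)] gives 25(49+t) = t(t+25), so t² = 25×49 = 1225.
t* = √1225 = 35 min.

35.0 min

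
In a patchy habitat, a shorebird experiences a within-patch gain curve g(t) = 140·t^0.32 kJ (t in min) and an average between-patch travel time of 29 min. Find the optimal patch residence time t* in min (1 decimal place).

Optimal t* satisfies g'(t*) = g(t*)/(T + t*).
g'(t) = 0.32·140·t^-0.68. Setting 0.32·140·t^-0.68 = 140·t^0.32/(29+t) gives 0.32(29+t) = t, so 0.68·t = 0.32×29.
t* = 0.32×29/0.68 = 13.65 min.

13.6 min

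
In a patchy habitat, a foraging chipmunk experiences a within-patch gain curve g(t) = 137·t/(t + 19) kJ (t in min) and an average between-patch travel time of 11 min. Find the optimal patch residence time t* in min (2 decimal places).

14.46 min

Maximise g(t)/(T+t): set derivative to zero → g'(t)(T+t) = g(t).
g'(t) = 137·19/(t + 19)². Setting 137·19/(t+19)² = 137t/[(t+19)(11+t)] gives 19(11+t) = t(t+19), so t² = 19×11 = 209.
t* = √209 = 14.46 min.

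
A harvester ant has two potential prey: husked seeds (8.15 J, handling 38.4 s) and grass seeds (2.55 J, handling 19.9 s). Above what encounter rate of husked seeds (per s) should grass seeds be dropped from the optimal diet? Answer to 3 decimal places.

Drop grass seeds once their profitability E₂/h₂ falls below the rate achievable on husked seeds alone: E₂/h₂ = λE₁/(1 + λh₁).
Solve for λ: λE₁h₂ = E₂(1 + λh₁) → λ(E₁h₂ − E₂h₁) = E₂ → λ = E₂/(E₁h₂ − E₂h₁).
λ = 2.55/(8.15×19.9 − 2.55×38.4) = 2.55/64.27 = 0.03968 per s.

0.040 per s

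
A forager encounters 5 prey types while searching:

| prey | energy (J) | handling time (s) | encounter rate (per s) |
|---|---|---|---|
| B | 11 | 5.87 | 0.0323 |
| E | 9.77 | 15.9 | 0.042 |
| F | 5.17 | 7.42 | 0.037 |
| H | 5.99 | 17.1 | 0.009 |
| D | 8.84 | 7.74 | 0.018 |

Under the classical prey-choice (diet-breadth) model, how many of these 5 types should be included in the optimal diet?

E/h in descending order: B 1.87, D 1.14, F 0.697, E 0.614, H 0.35 J/s. The optimal diet is the largest prefix of this list for which every included type satisfies E_i/h_i > R on the types above it.
Rate on top 1: 0.2987. D: 1.14 > 0.2987 → include.
Rate on top 2: 0.3871. F: 0.697 > 0.3871 → include.
Rate on top 3: 0.4401. E: 0.614 > 0.4401 → include.
Rate on top 4: 0.4914. H: 0.35 < 0.4914 → exclude; stop.
Optimal diet: B, D, F, E — 4 of 5 types.

4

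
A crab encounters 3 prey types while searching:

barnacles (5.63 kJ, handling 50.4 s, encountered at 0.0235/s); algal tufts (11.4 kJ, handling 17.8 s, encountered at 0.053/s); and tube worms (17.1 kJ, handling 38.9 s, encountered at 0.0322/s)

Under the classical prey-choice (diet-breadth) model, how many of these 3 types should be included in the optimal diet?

2

Profitabilities (E/h, kJ/s): algal tufts 0.64, tube worms 0.44, barnacles 0.112. Add prey in this order while the next type's profitability exceeds the intake rate on those already taken.
Rate on top 1: 0.3109. tube worms: 0.44 > 0.3109 → include.
Rate on top 2: 0.3613. barnacles: 0.112 < 0.3613 → exclude; stop.
Optimal diet: algal tufts, tube worms — 2 of 3 types.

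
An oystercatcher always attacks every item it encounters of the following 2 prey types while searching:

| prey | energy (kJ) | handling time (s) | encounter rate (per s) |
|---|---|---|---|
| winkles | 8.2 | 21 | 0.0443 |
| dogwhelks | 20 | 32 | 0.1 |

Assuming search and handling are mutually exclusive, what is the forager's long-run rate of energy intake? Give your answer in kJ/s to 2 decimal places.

0.46 kJ/s

Energy encountered per unit search time: 0.0443×8.2 + 0.1×20 = 2.363 kJ/s.
Handling time per unit search time: 0.0443×21 + 0.1×32 = 4.13.
Rate = 2.363/(1 + 4.13) = 0.4606 kJ/s.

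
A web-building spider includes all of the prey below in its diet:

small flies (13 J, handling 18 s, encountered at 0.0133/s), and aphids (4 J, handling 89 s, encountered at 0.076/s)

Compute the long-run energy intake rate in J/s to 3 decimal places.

R = (0.0133×13 + 0.076×4) / (1 + 0.0133×18 + 0.076×89) = 0.4769/8.003 = 0.05959 J/s.

0.060 J/s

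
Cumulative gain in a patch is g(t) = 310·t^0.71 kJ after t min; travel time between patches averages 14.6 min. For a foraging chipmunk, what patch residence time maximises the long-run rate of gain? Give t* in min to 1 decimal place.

Maximise g(t)/(T+t): set derivative to zero → g'(t)(T+t) = g(t).
g'(t) = 0.71·310·t^-0.29. Setting 0.71·310·t^-0.29 = 310·t^0.71/(14.6+t) gives 0.71(14.6+t) = t, so 0.29·t = 0.71×14.6.
t* = 0.71×14.6/0.29 = 35.74 min.

35.7 min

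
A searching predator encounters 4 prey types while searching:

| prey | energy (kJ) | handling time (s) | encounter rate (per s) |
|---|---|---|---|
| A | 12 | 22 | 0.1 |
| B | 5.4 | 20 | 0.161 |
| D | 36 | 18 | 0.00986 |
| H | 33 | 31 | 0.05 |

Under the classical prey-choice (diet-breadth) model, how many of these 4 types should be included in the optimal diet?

Profitabilities (E/h, kJ/s): D 2, H 1.06, A 0.545, B 0.27. Add prey in this order while the next type's profitability exceeds the intake rate on those already taken.
Rate on top 1: 0.3015. H: 1.06 > 0.3015 → include.
Rate on top 2: 0.7351. A: 0.545 < 0.7351 → exclude; stop.
Optimal diet: D, H — 2 of 4 types.

2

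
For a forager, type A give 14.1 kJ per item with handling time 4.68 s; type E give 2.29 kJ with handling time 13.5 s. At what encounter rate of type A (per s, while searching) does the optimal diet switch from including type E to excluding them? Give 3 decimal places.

At the threshold, the rate on type A alone equals the profitability of type E: λ·14.1/(1 + λ·4.68) = 2.29/13.5 = 0.1696.
Rearranging, λ(14.1 − 0.1696×4.68) = 0.1696, so λ = 0.1696/13.31 = 0.01275 per s.

0.013 per s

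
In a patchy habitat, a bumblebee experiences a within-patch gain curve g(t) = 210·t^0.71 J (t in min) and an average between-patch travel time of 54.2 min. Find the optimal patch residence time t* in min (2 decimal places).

132.70 min

Optimal t* satisfies g'(t*) = g(t*)/(T + t*).
g'(t) = 0.71·210·t^-0.29. Setting 0.71·210·t^-0.29 = 210·t^0.71/(54.2+t) gives 0.71(54.2+t) = t, so 0.29·t = 0.71×54.2.
t* = 0.71×54.2/0.29 = 132.7 min.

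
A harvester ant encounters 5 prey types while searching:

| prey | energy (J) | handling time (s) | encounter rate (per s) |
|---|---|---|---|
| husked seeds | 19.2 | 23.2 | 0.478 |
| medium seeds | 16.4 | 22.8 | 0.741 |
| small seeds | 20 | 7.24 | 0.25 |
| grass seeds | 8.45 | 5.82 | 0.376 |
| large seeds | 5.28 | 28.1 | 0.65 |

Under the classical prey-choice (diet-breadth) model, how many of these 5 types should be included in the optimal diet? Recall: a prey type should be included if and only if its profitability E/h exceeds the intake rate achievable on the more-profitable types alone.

1

Rank by E/h (J/s): small seeds 2.76, grass seeds 1.45, husked seeds 0.828, medium seeds 0.719, large seeds 0.188. Include each in turn until the next type's E/h falls below the running intake rate.
Rate on top 1: 1.779. grass seeds: 1.45 < 1.779 → exclude; stop.
Optimal diet: small seeds — 1 of 5 types.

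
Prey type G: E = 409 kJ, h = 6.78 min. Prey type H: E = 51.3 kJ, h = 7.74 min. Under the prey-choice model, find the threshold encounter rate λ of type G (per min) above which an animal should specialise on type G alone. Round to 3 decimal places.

The zero-one rule: include type H iff E₂/h₂ > λE₁/(1+λh₁). Equality gives the switch point.
λE₁h₂ = E₂ + λE₂h₁ ⇒ λ = E₂/(E₁h₂ − E₂h₁) = 51.3/(3166 − 347.8) = 0.01821 per min.

0.018 per min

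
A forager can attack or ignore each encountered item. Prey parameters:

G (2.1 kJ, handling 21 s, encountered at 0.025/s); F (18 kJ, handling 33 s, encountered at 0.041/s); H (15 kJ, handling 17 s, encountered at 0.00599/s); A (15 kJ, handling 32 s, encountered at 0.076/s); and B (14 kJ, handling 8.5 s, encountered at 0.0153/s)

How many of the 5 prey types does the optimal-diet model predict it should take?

4

Rank by E/h (kJ/s): B 1.65, H 0.882, F 0.545, A 0.469, G 0.1. Include each in turn until the next type's E/h falls below the running intake rate.
Rate on top 1: 0.1895. H: 0.882 > 0.1895 → include.
Rate on top 2: 0.2468. F: 0.545 > 0.2468 → include.
Rate on top 3: 0.4031. A: 0.469 > 0.4031 → include.
Rate on top 4: 0.4349. G: 0.1 < 0.4349 → exclude; stop.
Optimal diet: B, H, F, A — 4 of 5 types.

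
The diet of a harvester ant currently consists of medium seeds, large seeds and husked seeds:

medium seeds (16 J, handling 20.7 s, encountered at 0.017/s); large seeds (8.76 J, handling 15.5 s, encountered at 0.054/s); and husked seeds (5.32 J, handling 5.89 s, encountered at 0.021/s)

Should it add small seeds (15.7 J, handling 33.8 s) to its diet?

On medium seeds, large seeds and husked seeds alone, R = ΣλE/(1+Σλh) = 0.8568/2.313 = 0.3705 J/s.
Profitability of small seeds: 15.7/33.8 = 0.4645 J/s.
0.4645 > 0.3705, so adding small seeds raises the average — include it.

Yes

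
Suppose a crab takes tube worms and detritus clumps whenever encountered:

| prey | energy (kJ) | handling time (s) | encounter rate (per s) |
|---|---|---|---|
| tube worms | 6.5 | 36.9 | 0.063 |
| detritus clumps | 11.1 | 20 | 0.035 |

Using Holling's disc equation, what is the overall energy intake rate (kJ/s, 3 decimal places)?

Energy encountered per unit search time: 0.063×6.5 + 0.035×11.1 = 0.798 kJ/s.
Handling time per unit search time: 0.063×36.9 + 0.035×20 = 3.025.
Rate = 0.798/(1 + 3.025) = 0.1983 kJ/s.

0.198 kJ/s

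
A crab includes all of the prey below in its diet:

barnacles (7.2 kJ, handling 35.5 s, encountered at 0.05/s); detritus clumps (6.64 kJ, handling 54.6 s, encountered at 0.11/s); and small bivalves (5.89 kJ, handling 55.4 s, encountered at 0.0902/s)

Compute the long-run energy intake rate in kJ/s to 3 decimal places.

R = Σλ_iE_i / (1 + Σλ_ih_i)
Numerator: 0.05×7.2 + 0.11×6.64 + 0.0902×5.89 = 1.622
Denominator: 1 + 0.05×35.5 + 0.11×54.6 + 0.0902×55.4 = 13.78
R = 1.622/13.78 = 0.1177 kJ/s

0.118 kJ/s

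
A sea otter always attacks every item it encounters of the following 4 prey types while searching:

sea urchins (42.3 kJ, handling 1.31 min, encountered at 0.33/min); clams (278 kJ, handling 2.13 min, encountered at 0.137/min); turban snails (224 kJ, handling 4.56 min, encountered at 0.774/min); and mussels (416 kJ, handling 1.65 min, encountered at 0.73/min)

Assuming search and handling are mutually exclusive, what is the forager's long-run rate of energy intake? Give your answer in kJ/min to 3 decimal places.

R = Σλ_iE_i / (1 + Σλ_ih_i)
Numerator: 0.33×42.3 + 0.137×278 + 0.774×224 + 0.73×416 = 529.1
Denominator: 1 + 0.33×1.31 + 0.137×2.13 + 0.774×4.56 + 0.73×1.65 = 6.458
R = 529.1/6.458 = 81.93 kJ/min

81.929 kJ/min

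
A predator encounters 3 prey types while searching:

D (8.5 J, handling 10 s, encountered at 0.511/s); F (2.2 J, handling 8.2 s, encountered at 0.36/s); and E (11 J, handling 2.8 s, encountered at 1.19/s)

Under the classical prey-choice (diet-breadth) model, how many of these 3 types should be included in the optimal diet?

Profitabilities (E/h, J/s): E 3.93, D 0.85, F 0.268. Add prey in this order while the next type's profitability exceeds the intake rate on those already taken.
Rate on top 1: 3.022. D: 0.85 < 3.022 → exclude; stop.
Optimal diet: E — 1 of 3 types.

1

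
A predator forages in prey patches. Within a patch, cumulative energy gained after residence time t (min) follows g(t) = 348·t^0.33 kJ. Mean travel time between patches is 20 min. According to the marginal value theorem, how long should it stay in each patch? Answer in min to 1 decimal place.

9.9 min

Maximise g(t)/(T+t): set derivative to zero → g'(t)(T+t) = g(t).
g'(t) = 0.33·348·t^-0.67. Setting 0.33·348·t^-0.67 = 348·t^0.33/(20+t) gives 0.33(20+t) = t, so 0.67·t = 0.33×20.
t* = 0.33×20/0.67 = 9.851 min.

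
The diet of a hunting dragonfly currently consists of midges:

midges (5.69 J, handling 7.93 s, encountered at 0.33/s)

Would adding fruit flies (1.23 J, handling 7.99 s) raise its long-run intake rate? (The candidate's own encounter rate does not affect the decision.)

On midges alone, R = ΣλE/(1+Σλh) = 1.878/3.617 = 0.5191 J/s.
Profitability of fruit flies: 1.23/7.99 = 0.1539 J/s.
0.1539 < 0.5191, so adding fruit flies would lower the average — exclude it.

No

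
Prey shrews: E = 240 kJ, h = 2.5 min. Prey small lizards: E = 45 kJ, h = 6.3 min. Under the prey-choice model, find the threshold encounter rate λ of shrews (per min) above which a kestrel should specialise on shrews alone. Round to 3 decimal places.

0.032 per min

Drop small lizards once their profitability E₂/h₂ falls below the rate achievable on shrews alone: E₂/h₂ = λE₁/(1 + λh₁).
Solve for λ: λE₁h₂ = E₂(1 + λh₁) → λ(E₁h₂ − E₂h₁) = E₂ → λ = E₂/(E₁h₂ − E₂h₁).
λ = 45/(240×6.3 − 45×2.5) = 45/1400 = 0.03215 per min.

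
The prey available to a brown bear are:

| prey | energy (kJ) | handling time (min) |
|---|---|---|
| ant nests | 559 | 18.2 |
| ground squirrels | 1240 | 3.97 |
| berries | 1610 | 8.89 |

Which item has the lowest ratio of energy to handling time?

ant nests

Profitability E/h (kJ/min): ant nests = 559/18.2 = 30.7, ground squirrels = 1240/3.97 = 312, berries = 1610/8.89 = 181.
Ranked: ground squirrels > berries > ant nests.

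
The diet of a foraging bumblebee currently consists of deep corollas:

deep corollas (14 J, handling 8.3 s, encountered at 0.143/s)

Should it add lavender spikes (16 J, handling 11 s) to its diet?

Intake rate on the current diet: R = (0.143×14) / (1 + 0.143×8.3) = 2.002/2.187 = 0.9155 J/s.
lavender spikes: E/h = 16/11 = 1.455 J/s.
Since 1.455 > R, including lavender spikes increases the long-run rate.

Yes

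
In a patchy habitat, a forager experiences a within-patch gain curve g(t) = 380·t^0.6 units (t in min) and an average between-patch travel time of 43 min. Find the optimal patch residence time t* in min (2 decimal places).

64.50 min

Optimal t* satisfies g'(t*) = g(t*)/(T + t*).
g'(t) = 0.6·380·t^-0.4. Setting 0.6·380·t^-0.4 = 380·t^0.6/(43+t) gives 0.6(43+t) = t, so 0.40·t = 0.6×43.
t* = 0.6×43/0.40 = 64.5 min.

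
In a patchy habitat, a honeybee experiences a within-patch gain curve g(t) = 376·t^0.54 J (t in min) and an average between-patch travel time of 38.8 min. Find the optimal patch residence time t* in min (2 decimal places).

Optimal t* satisfies g'(t*) = g(t*)/(T + t*).
g'(t) = 0.54·376·t^-0.46. Setting 0.54·376·t^-0.46 = 376·t^0.54/(38.8+t) gives 0.54(38.8+t) = t, so 0.46·t = 0.54×38.8.
t* = 0.54×38.8/0.46 = 45.55 min.

45.55 min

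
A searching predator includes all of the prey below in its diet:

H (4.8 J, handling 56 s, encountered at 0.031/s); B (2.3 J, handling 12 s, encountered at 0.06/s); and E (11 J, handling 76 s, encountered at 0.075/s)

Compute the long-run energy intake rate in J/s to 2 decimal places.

R = Σλ_iE_i / (1 + Σλ_ih_i)
Numerator: 0.031×4.8 + 0.06×2.3 + 0.075×11 = 1.112
Denominator: 1 + 0.031×56 + 0.06×12 + 0.075×76 = 9.156
R = 1.112/9.156 = 0.1214 J/s

0.12 J/s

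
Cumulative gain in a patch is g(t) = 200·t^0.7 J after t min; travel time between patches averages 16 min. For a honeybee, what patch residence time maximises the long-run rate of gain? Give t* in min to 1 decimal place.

Maximise g(t)/(T+t): set derivative to zero → g'(t)(T+t) = g(t).
g'(t) = 0.7·200·t^-0.3. Setting 0.7·200·t^-0.3 = 200·t^0.7/(16+t) gives 0.7(16+t) = t, so 0.30·t = 0.7×16.
t* = 0.7×16/0.30 = 37.33 min.

37.3 min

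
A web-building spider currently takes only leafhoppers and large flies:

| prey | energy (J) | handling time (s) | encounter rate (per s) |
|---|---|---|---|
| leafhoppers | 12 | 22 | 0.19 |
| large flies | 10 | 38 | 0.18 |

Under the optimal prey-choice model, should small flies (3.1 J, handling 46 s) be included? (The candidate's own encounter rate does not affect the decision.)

Intake rate on the current diet: R = (0.19×12 + 0.18×10) / (1 + 0.19×22 + 0.18×38) = 4.08/12.02 = 0.3394 J/s.
small flies: E/h = 3.1/46 = 0.06739 J/s.
0.06739 < 0.3394, so adding small flies would lower the average — exclude it.

No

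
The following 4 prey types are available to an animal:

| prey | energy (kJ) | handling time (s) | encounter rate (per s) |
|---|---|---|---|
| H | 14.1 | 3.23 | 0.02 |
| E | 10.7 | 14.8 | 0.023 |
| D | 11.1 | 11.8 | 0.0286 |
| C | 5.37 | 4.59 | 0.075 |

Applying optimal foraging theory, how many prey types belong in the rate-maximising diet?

4

Rank by E/h (kJ/s): H 4.37, C 1.17, D 0.941, E 0.723. Include each in turn until the next type's E/h falls below the running intake rate.
Rate on top 1: 0.2649. C: 1.17 > 0.2649 → include.
Rate on top 2: 0.486. D: 0.941 > 0.486 → include.
Rate on top 3: 0.5739. E: 0.723 > 0.5739 → include.
Optimal diet: H, C, D, E — 4 of 4 types.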